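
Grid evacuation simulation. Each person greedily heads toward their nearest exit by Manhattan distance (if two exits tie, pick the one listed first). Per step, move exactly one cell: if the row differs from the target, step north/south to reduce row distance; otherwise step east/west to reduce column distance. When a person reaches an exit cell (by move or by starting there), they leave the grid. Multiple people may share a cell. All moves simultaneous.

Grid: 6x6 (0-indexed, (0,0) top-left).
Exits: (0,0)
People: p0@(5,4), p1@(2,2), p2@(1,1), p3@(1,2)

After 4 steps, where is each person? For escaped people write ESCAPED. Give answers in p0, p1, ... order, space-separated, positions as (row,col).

Step 1: p0:(5,4)->(4,4) | p1:(2,2)->(1,2) | p2:(1,1)->(0,1) | p3:(1,2)->(0,2)
Step 2: p0:(4,4)->(3,4) | p1:(1,2)->(0,2) | p2:(0,1)->(0,0)->EXIT | p3:(0,2)->(0,1)
Step 3: p0:(3,4)->(2,4) | p1:(0,2)->(0,1) | p2:escaped | p3:(0,1)->(0,0)->EXIT
Step 4: p0:(2,4)->(1,4) | p1:(0,1)->(0,0)->EXIT | p2:escaped | p3:escaped

(1,4) ESCAPED ESCAPED ESCAPED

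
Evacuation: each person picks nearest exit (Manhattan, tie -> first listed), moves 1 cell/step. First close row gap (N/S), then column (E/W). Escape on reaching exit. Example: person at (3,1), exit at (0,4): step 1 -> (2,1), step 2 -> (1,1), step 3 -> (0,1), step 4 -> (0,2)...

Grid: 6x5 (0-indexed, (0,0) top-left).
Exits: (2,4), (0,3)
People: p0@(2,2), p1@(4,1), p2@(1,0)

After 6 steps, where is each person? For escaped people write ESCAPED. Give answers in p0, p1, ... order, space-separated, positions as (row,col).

Step 1: p0:(2,2)->(2,3) | p1:(4,1)->(3,1) | p2:(1,0)->(0,0)
Step 2: p0:(2,3)->(2,4)->EXIT | p1:(3,1)->(2,1) | p2:(0,0)->(0,1)
Step 3: p0:escaped | p1:(2,1)->(2,2) | p2:(0,1)->(0,2)
Step 4: p0:escaped | p1:(2,2)->(2,3) | p2:(0,2)->(0,3)->EXIT
Step 5: p0:escaped | p1:(2,3)->(2,4)->EXIT | p2:escaped

ESCAPED ESCAPED ESCAPED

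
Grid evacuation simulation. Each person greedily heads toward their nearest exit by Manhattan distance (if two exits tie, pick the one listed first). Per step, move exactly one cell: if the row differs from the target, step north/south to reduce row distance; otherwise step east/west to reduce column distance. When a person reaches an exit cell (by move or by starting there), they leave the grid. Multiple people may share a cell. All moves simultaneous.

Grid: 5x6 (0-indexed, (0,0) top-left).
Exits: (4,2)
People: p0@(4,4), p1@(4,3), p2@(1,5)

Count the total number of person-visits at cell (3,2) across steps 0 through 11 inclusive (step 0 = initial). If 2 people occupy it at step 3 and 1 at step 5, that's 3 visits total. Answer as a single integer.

Step 0: p0@(4,4) p1@(4,3) p2@(1,5) -> at (3,2): 0 [-], cum=0
Step 1: p0@(4,3) p1@ESC p2@(2,5) -> at (3,2): 0 [-], cum=0
Step 2: p0@ESC p1@ESC p2@(3,5) -> at (3,2): 0 [-], cum=0
Step 3: p0@ESC p1@ESC p2@(4,5) -> at (3,2): 0 [-], cum=0
Step 4: p0@ESC p1@ESC p2@(4,4) -> at (3,2): 0 [-], cum=0
Step 5: p0@ESC p1@ESC p2@(4,3) -> at (3,2): 0 [-], cum=0
Step 6: p0@ESC p1@ESC p2@ESC -> at (3,2): 0 [-], cum=0
Total visits = 0

Answer: 0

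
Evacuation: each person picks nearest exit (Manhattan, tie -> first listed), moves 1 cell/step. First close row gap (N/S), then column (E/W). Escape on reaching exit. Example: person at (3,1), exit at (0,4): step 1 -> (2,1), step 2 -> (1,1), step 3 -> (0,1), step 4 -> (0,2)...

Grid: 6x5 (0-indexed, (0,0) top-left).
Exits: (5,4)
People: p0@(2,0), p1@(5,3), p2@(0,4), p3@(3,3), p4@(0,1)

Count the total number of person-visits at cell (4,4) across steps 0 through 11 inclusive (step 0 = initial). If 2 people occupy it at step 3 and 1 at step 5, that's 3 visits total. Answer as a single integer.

Answer: 1

Derivation:
Step 0: p0@(2,0) p1@(5,3) p2@(0,4) p3@(3,3) p4@(0,1) -> at (4,4): 0 [-], cum=0
Step 1: p0@(3,0) p1@ESC p2@(1,4) p3@(4,3) p4@(1,1) -> at (4,4): 0 [-], cum=0
Step 2: p0@(4,0) p1@ESC p2@(2,4) p3@(5,3) p4@(2,1) -> at (4,4): 0 [-], cum=0
Step 3: p0@(5,0) p1@ESC p2@(3,4) p3@ESC p4@(3,1) -> at (4,4): 0 [-], cum=0
Step 4: p0@(5,1) p1@ESC p2@(4,4) p3@ESC p4@(4,1) -> at (4,4): 1 [p2], cum=1
Step 5: p0@(5,2) p1@ESC p2@ESC p3@ESC p4@(5,1) -> at (4,4): 0 [-], cum=1
Step 6: p0@(5,3) p1@ESC p2@ESC p3@ESC p4@(5,2) -> at (4,4): 0 [-], cum=1
Step 7: p0@ESC p1@ESC p2@ESC p3@ESC p4@(5,3) -> at (4,4): 0 [-], cum=1
Step 8: p0@ESC p1@ESC p2@ESC p3@ESC p4@ESC -> at (4,4): 0 [-], cum=1
Total visits = 1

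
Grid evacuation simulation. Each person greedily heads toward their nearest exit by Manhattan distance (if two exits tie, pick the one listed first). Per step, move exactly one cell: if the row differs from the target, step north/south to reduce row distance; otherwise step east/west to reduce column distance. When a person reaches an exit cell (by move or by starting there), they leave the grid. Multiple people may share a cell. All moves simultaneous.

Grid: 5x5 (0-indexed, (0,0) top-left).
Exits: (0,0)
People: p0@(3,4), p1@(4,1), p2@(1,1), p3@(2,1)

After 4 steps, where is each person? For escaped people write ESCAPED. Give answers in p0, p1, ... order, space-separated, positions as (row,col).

Step 1: p0:(3,4)->(2,4) | p1:(4,1)->(3,1) | p2:(1,1)->(0,1) | p3:(2,1)->(1,1)
Step 2: p0:(2,4)->(1,4) | p1:(3,1)->(2,1) | p2:(0,1)->(0,0)->EXIT | p3:(1,1)->(0,1)
Step 3: p0:(1,4)->(0,4) | p1:(2,1)->(1,1) | p2:escaped | p3:(0,1)->(0,0)->EXIT
Step 4: p0:(0,4)->(0,3) | p1:(1,1)->(0,1) | p2:escaped | p3:escaped

(0,3) (0,1) ESCAPED ESCAPED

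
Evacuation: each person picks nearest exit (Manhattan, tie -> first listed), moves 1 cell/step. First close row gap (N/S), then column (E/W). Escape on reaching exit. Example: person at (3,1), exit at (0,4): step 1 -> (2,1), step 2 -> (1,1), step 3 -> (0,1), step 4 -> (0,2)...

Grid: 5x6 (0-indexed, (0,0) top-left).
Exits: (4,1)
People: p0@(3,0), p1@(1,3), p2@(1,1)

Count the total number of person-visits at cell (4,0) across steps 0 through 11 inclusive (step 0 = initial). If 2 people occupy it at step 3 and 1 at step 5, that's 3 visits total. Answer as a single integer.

Step 0: p0@(3,0) p1@(1,3) p2@(1,1) -> at (4,0): 0 [-], cum=0
Step 1: p0@(4,0) p1@(2,3) p2@(2,1) -> at (4,0): 1 [p0], cum=1
Step 2: p0@ESC p1@(3,3) p2@(3,1) -> at (4,0): 0 [-], cum=1
Step 3: p0@ESC p1@(4,3) p2@ESC -> at (4,0): 0 [-], cum=1
Step 4: p0@ESC p1@(4,2) p2@ESC -> at (4,0): 0 [-], cum=1
Step 5: p0@ESC p1@ESC p2@ESC -> at (4,0): 0 [-], cum=1
Total visits = 1

Answer: 1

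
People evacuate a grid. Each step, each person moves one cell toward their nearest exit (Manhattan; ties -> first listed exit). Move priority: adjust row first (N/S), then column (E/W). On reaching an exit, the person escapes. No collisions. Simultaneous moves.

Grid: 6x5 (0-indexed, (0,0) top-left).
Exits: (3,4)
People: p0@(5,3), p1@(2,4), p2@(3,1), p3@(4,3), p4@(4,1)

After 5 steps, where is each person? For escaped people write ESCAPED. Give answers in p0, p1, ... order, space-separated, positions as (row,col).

Step 1: p0:(5,3)->(4,3) | p1:(2,4)->(3,4)->EXIT | p2:(3,1)->(3,2) | p3:(4,3)->(3,3) | p4:(4,1)->(3,1)
Step 2: p0:(4,3)->(3,3) | p1:escaped | p2:(3,2)->(3,3) | p3:(3,3)->(3,4)->EXIT | p4:(3,1)->(3,2)
Step 3: p0:(3,3)->(3,4)->EXIT | p1:escaped | p2:(3,3)->(3,4)->EXIT | p3:escaped | p4:(3,2)->(3,3)
Step 4: p0:escaped | p1:escaped | p2:escaped | p3:escaped | p4:(3,3)->(3,4)->EXIT

ESCAPED ESCAPED ESCAPED ESCAPED ESCAPED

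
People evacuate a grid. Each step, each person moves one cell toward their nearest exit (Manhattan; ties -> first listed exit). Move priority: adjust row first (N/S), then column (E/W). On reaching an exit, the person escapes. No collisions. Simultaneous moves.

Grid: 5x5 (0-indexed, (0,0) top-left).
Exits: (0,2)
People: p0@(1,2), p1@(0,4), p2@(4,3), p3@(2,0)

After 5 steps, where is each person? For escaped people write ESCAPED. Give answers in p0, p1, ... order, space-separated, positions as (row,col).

Step 1: p0:(1,2)->(0,2)->EXIT | p1:(0,4)->(0,3) | p2:(4,3)->(3,3) | p3:(2,0)->(1,0)
Step 2: p0:escaped | p1:(0,3)->(0,2)->EXIT | p2:(3,3)->(2,3) | p3:(1,0)->(0,0)
Step 3: p0:escaped | p1:escaped | p2:(2,3)->(1,3) | p3:(0,0)->(0,1)
Step 4: p0:escaped | p1:escaped | p2:(1,3)->(0,3) | p3:(0,1)->(0,2)->EXIT
Step 5: p0:escaped | p1:escaped | p2:(0,3)->(0,2)->EXIT | p3:escaped

ESCAPED ESCAPED ESCAPED ESCAPED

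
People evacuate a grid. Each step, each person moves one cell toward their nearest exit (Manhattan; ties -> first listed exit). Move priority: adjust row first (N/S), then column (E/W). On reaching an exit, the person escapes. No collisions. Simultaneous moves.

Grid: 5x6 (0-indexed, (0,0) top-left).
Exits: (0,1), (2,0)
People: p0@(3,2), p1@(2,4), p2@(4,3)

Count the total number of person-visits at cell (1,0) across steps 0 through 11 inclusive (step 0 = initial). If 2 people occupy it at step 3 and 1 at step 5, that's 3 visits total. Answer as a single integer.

Step 0: p0@(3,2) p1@(2,4) p2@(4,3) -> at (1,0): 0 [-], cum=0
Step 1: p0@(2,2) p1@(2,3) p2@(3,3) -> at (1,0): 0 [-], cum=0
Step 2: p0@(2,1) p1@(2,2) p2@(2,3) -> at (1,0): 0 [-], cum=0
Step 3: p0@ESC p1@(2,1) p2@(2,2) -> at (1,0): 0 [-], cum=0
Step 4: p0@ESC p1@ESC p2@(2,1) -> at (1,0): 0 [-], cum=0
Step 5: p0@ESC p1@ESC p2@ESC -> at (1,0): 0 [-], cum=0
Total visits = 0

Answer: 0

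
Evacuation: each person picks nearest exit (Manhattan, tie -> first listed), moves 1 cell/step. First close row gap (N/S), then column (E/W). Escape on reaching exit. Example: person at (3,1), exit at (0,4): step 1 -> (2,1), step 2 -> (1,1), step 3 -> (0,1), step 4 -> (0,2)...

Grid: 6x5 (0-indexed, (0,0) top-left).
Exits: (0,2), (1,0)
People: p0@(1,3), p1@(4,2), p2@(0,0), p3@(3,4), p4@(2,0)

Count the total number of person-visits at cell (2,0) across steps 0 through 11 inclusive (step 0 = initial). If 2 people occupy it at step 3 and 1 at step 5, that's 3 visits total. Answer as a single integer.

Answer: 1

Derivation:
Step 0: p0@(1,3) p1@(4,2) p2@(0,0) p3@(3,4) p4@(2,0) -> at (2,0): 1 [p4], cum=1
Step 1: p0@(0,3) p1@(3,2) p2@ESC p3@(2,4) p4@ESC -> at (2,0): 0 [-], cum=1
Step 2: p0@ESC p1@(2,2) p2@ESC p3@(1,4) p4@ESC -> at (2,0): 0 [-], cum=1
Step 3: p0@ESC p1@(1,2) p2@ESC p3@(0,4) p4@ESC -> at (2,0): 0 [-], cum=1
Step 4: p0@ESC p1@ESC p2@ESC p3@(0,3) p4@ESC -> at (2,0): 0 [-], cum=1
Step 5: p0@ESC p1@ESC p2@ESC p3@ESC p4@ESC -> at (2,0): 0 [-], cum=1
Total visits = 1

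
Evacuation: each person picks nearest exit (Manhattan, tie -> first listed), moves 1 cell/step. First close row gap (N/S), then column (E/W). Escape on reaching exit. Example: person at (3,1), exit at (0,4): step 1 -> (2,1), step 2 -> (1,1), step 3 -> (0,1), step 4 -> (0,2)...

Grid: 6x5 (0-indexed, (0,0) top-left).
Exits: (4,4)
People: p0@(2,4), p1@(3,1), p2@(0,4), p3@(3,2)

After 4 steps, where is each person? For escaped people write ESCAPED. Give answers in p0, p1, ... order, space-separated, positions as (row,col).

Step 1: p0:(2,4)->(3,4) | p1:(3,1)->(4,1) | p2:(0,4)->(1,4) | p3:(3,2)->(4,2)
Step 2: p0:(3,4)->(4,4)->EXIT | p1:(4,1)->(4,2) | p2:(1,4)->(2,4) | p3:(4,2)->(4,3)
Step 3: p0:escaped | p1:(4,2)->(4,3) | p2:(2,4)->(3,4) | p3:(4,3)->(4,4)->EXIT
Step 4: p0:escaped | p1:(4,3)->(4,4)->EXIT | p2:(3,4)->(4,4)->EXIT | p3:escaped

ESCAPED ESCAPED ESCAPED ESCAPED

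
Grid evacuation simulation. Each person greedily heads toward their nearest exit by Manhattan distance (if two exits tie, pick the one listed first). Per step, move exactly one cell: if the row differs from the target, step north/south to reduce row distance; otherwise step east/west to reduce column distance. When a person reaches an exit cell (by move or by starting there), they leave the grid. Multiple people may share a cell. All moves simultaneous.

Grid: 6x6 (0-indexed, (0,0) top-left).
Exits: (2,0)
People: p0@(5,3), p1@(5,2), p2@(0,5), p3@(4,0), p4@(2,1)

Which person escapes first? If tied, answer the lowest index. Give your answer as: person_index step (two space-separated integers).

Answer: 4 1

Derivation:
Step 1: p0:(5,3)->(4,3) | p1:(5,2)->(4,2) | p2:(0,5)->(1,5) | p3:(4,0)->(3,0) | p4:(2,1)->(2,0)->EXIT
Step 2: p0:(4,3)->(3,3) | p1:(4,2)->(3,2) | p2:(1,5)->(2,5) | p3:(3,0)->(2,0)->EXIT | p4:escaped
Step 3: p0:(3,3)->(2,3) | p1:(3,2)->(2,2) | p2:(2,5)->(2,4) | p3:escaped | p4:escaped
Step 4: p0:(2,3)->(2,2) | p1:(2,2)->(2,1) | p2:(2,4)->(2,3) | p3:escaped | p4:escaped
Step 5: p0:(2,2)->(2,1) | p1:(2,1)->(2,0)->EXIT | p2:(2,3)->(2,2) | p3:escaped | p4:escaped
Step 6: p0:(2,1)->(2,0)->EXIT | p1:escaped | p2:(2,2)->(2,1) | p3:escaped | p4:escaped
Step 7: p0:escaped | p1:escaped | p2:(2,1)->(2,0)->EXIT | p3:escaped | p4:escaped
Exit steps: [6, 5, 7, 2, 1]
First to escape: p4 at step 1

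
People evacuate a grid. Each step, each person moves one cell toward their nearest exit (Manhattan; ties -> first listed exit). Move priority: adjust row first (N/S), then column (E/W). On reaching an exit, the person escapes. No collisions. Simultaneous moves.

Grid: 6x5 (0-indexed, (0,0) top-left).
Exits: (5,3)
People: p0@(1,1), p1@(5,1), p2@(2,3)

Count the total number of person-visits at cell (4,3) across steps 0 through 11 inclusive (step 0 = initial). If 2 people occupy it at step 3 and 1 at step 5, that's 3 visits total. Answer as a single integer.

Step 0: p0@(1,1) p1@(5,1) p2@(2,3) -> at (4,3): 0 [-], cum=0
Step 1: p0@(2,1) p1@(5,2) p2@(3,3) -> at (4,3): 0 [-], cum=0
Step 2: p0@(3,1) p1@ESC p2@(4,3) -> at (4,3): 1 [p2], cum=1
Step 3: p0@(4,1) p1@ESC p2@ESC -> at (4,3): 0 [-], cum=1
Step 4: p0@(5,1) p1@ESC p2@ESC -> at (4,3): 0 [-], cum=1
Step 5: p0@(5,2) p1@ESC p2@ESC -> at (4,3): 0 [-], cum=1
Step 6: p0@ESC p1@ESC p2@ESC -> at (4,3): 0 [-], cum=1
Total visits = 1

Answer: 1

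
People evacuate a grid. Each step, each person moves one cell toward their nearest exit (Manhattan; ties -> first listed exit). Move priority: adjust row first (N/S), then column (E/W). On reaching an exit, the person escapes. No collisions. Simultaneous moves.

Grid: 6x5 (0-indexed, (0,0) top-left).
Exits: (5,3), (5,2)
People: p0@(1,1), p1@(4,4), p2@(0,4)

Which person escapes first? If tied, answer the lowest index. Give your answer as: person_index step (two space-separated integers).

Answer: 1 2

Derivation:
Step 1: p0:(1,1)->(2,1) | p1:(4,4)->(5,4) | p2:(0,4)->(1,4)
Step 2: p0:(2,1)->(3,1) | p1:(5,4)->(5,3)->EXIT | p2:(1,4)->(2,4)
Step 3: p0:(3,1)->(4,1) | p1:escaped | p2:(2,4)->(3,4)
Step 4: p0:(4,1)->(5,1) | p1:escaped | p2:(3,4)->(4,4)
Step 5: p0:(5,1)->(5,2)->EXIT | p1:escaped | p2:(4,4)->(5,4)
Step 6: p0:escaped | p1:escaped | p2:(5,4)->(5,3)->EXIT
Exit steps: [5, 2, 6]
First to escape: p1 at step 2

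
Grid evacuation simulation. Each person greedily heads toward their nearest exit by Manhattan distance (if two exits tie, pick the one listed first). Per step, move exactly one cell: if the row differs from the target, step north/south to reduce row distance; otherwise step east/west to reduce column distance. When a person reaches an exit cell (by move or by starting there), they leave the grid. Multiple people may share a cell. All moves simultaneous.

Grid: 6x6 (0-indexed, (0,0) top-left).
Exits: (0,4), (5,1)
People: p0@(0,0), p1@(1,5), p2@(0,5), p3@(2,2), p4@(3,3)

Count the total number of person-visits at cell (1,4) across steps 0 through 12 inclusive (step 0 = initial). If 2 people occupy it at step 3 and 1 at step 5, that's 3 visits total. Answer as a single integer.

Step 0: p0@(0,0) p1@(1,5) p2@(0,5) p3@(2,2) p4@(3,3) -> at (1,4): 0 [-], cum=0
Step 1: p0@(0,1) p1@(0,5) p2@ESC p3@(1,2) p4@(2,3) -> at (1,4): 0 [-], cum=0
Step 2: p0@(0,2) p1@ESC p2@ESC p3@(0,2) p4@(1,3) -> at (1,4): 0 [-], cum=0
Step 3: p0@(0,3) p1@ESC p2@ESC p3@(0,3) p4@(0,3) -> at (1,4): 0 [-], cum=0
Step 4: p0@ESC p1@ESC p2@ESC p3@ESC p4@ESC -> at (1,4): 0 [-], cum=0
Total visits = 0

Answer: 0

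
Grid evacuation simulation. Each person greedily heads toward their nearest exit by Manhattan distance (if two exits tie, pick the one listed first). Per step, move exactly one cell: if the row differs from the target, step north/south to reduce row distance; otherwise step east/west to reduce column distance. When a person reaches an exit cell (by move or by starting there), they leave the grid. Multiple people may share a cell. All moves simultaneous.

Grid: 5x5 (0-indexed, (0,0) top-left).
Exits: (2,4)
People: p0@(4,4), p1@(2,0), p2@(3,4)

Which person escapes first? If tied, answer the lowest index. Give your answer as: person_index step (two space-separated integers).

Answer: 2 1

Derivation:
Step 1: p0:(4,4)->(3,4) | p1:(2,0)->(2,1) | p2:(3,4)->(2,4)->EXIT
Step 2: p0:(3,4)->(2,4)->EXIT | p1:(2,1)->(2,2) | p2:escaped
Step 3: p0:escaped | p1:(2,2)->(2,3) | p2:escaped
Step 4: p0:escaped | p1:(2,3)->(2,4)->EXIT | p2:escaped
Exit steps: [2, 4, 1]
First to escape: p2 at step 1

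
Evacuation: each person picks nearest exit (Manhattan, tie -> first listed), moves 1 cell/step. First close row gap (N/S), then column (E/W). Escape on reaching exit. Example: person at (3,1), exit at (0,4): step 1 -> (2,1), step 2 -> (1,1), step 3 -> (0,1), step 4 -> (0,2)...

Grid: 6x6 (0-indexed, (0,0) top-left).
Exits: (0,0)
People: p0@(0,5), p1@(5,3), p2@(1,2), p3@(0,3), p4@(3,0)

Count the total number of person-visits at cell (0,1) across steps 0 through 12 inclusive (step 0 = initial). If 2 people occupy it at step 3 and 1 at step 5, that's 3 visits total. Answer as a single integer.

Answer: 4

Derivation:
Step 0: p0@(0,5) p1@(5,3) p2@(1,2) p3@(0,3) p4@(3,0) -> at (0,1): 0 [-], cum=0
Step 1: p0@(0,4) p1@(4,3) p2@(0,2) p3@(0,2) p4@(2,0) -> at (0,1): 0 [-], cum=0
Step 2: p0@(0,3) p1@(3,3) p2@(0,1) p3@(0,1) p4@(1,0) -> at (0,1): 2 [p2,p3], cum=2
Step 3: p0@(0,2) p1@(2,3) p2@ESC p3@ESC p4@ESC -> at (0,1): 0 [-], cum=2
Step 4: p0@(0,1) p1@(1,3) p2@ESC p3@ESC p4@ESC -> at (0,1): 1 [p0], cum=3
Step 5: p0@ESC p1@(0,3) p2@ESC p3@ESC p4@ESC -> at (0,1): 0 [-], cum=3
Step 6: p0@ESC p1@(0,2) p2@ESC p3@ESC p4@ESC -> at (0,1): 0 [-], cum=3
Step 7: p0@ESC p1@(0,1) p2@ESC p3@ESC p4@ESC -> at (0,1): 1 [p1], cum=4
Step 8: p0@ESC p1@ESC p2@ESC p3@ESC p4@ESC -> at (0,1): 0 [-], cum=4
Total visits = 4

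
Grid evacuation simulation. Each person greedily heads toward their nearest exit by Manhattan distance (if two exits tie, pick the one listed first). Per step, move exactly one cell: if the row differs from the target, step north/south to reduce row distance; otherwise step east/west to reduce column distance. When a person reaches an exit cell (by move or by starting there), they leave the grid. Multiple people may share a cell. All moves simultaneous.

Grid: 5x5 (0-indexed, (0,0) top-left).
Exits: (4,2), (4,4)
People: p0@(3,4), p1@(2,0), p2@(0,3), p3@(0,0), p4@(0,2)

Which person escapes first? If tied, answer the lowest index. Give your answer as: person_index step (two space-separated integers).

Answer: 0 1

Derivation:
Step 1: p0:(3,4)->(4,4)->EXIT | p1:(2,0)->(3,0) | p2:(0,3)->(1,3) | p3:(0,0)->(1,0) | p4:(0,2)->(1,2)
Step 2: p0:escaped | p1:(3,0)->(4,0) | p2:(1,3)->(2,3) | p3:(1,0)->(2,0) | p4:(1,2)->(2,2)
Step 3: p0:escaped | p1:(4,0)->(4,1) | p2:(2,3)->(3,3) | p3:(2,0)->(3,0) | p4:(2,2)->(3,2)
Step 4: p0:escaped | p1:(4,1)->(4,2)->EXIT | p2:(3,3)->(4,3) | p3:(3,0)->(4,0) | p4:(3,2)->(4,2)->EXIT
Step 5: p0:escaped | p1:escaped | p2:(4,3)->(4,2)->EXIT | p3:(4,0)->(4,1) | p4:escaped
Step 6: p0:escaped | p1:escaped | p2:escaped | p3:(4,1)->(4,2)->EXIT | p4:escaped
Exit steps: [1, 4, 5, 6, 4]
First to escape: p0 at step 1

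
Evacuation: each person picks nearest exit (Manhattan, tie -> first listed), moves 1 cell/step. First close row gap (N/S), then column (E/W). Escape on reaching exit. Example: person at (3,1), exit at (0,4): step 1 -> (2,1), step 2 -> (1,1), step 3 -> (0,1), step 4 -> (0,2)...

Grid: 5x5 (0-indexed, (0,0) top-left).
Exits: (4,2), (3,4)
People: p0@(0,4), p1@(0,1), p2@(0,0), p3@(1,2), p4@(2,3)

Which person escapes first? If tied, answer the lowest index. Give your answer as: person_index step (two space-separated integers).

Step 1: p0:(0,4)->(1,4) | p1:(0,1)->(1,1) | p2:(0,0)->(1,0) | p3:(1,2)->(2,2) | p4:(2,3)->(3,3)
Step 2: p0:(1,4)->(2,4) | p1:(1,1)->(2,1) | p2:(1,0)->(2,0) | p3:(2,2)->(3,2) | p4:(3,3)->(3,4)->EXIT
Step 3: p0:(2,4)->(3,4)->EXIT | p1:(2,1)->(3,1) | p2:(2,0)->(3,0) | p3:(3,2)->(4,2)->EXIT | p4:escaped
Step 4: p0:escaped | p1:(3,1)->(4,1) | p2:(3,0)->(4,0) | p3:escaped | p4:escaped
Step 5: p0:escaped | p1:(4,1)->(4,2)->EXIT | p2:(4,0)->(4,1) | p3:escaped | p4:escaped
Step 6: p0:escaped | p1:escaped | p2:(4,1)->(4,2)->EXIT | p3:escaped | p4:escaped
Exit steps: [3, 5, 6, 3, 2]
First to escape: p4 at step 2

Answer: 4 2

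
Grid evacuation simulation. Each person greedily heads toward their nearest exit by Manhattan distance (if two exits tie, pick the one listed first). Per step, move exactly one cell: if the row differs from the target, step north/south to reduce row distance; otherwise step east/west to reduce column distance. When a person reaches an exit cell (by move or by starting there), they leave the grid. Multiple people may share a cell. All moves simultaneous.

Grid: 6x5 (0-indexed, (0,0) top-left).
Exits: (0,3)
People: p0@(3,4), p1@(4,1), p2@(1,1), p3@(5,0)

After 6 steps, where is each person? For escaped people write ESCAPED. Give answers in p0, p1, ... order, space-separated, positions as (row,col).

Step 1: p0:(3,4)->(2,4) | p1:(4,1)->(3,1) | p2:(1,1)->(0,1) | p3:(5,0)->(4,0)
Step 2: p0:(2,4)->(1,4) | p1:(3,1)->(2,1) | p2:(0,1)->(0,2) | p3:(4,0)->(3,0)
Step 3: p0:(1,4)->(0,4) | p1:(2,1)->(1,1) | p2:(0,2)->(0,3)->EXIT | p3:(3,0)->(2,0)
Step 4: p0:(0,4)->(0,3)->EXIT | p1:(1,1)->(0,1) | p2:escaped | p3:(2,0)->(1,0)
Step 5: p0:escaped | p1:(0,1)->(0,2) | p2:escaped | p3:(1,0)->(0,0)
Step 6: p0:escaped | p1:(0,2)->(0,3)->EXIT | p2:escaped | p3:(0,0)->(0,1)

ESCAPED ESCAPED ESCAPED (0,1)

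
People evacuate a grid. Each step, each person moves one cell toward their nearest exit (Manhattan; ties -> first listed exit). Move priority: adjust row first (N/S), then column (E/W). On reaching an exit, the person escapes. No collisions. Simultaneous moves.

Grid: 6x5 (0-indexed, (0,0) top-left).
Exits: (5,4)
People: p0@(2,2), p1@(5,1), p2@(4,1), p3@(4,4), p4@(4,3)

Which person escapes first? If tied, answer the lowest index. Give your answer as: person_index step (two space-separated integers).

Answer: 3 1

Derivation:
Step 1: p0:(2,2)->(3,2) | p1:(5,1)->(5,2) | p2:(4,1)->(5,1) | p3:(4,4)->(5,4)->EXIT | p4:(4,3)->(5,3)
Step 2: p0:(3,2)->(4,2) | p1:(5,2)->(5,3) | p2:(5,1)->(5,2) | p3:escaped | p4:(5,3)->(5,4)->EXIT
Step 3: p0:(4,2)->(5,2) | p1:(5,3)->(5,4)->EXIT | p2:(5,2)->(5,3) | p3:escaped | p4:escaped
Step 4: p0:(5,2)->(5,3) | p1:escaped | p2:(5,3)->(5,4)->EXIT | p3:escaped | p4:escaped
Step 5: p0:(5,3)->(5,4)->EXIT | p1:escaped | p2:escaped | p3:escaped | p4:escaped
Exit steps: [5, 3, 4, 1, 2]
First to escape: p3 at step 1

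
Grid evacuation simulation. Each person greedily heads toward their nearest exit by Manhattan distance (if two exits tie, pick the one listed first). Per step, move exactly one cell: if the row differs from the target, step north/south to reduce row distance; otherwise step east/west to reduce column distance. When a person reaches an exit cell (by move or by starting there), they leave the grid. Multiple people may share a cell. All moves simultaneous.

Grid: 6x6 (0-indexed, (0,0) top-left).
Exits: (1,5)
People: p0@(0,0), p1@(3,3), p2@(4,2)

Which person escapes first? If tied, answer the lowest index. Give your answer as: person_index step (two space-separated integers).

Step 1: p0:(0,0)->(1,0) | p1:(3,3)->(2,3) | p2:(4,2)->(3,2)
Step 2: p0:(1,0)->(1,1) | p1:(2,3)->(1,3) | p2:(3,2)->(2,2)
Step 3: p0:(1,1)->(1,2) | p1:(1,3)->(1,4) | p2:(2,2)->(1,2)
Step 4: p0:(1,2)->(1,3) | p1:(1,4)->(1,5)->EXIT | p2:(1,2)->(1,3)
Step 5: p0:(1,3)->(1,4) | p1:escaped | p2:(1,3)->(1,4)
Step 6: p0:(1,4)->(1,5)->EXIT | p1:escaped | p2:(1,4)->(1,5)->EXIT
Exit steps: [6, 4, 6]
First to escape: p1 at step 4

Answer: 1 4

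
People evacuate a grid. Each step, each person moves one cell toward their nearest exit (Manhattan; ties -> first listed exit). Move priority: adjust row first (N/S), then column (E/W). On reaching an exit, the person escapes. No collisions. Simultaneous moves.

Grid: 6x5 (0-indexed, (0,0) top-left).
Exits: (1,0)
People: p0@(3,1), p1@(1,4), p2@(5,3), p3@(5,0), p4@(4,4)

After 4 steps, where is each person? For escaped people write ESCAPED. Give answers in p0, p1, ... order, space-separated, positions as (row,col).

Step 1: p0:(3,1)->(2,1) | p1:(1,4)->(1,3) | p2:(5,3)->(4,3) | p3:(5,0)->(4,0) | p4:(4,4)->(3,4)
Step 2: p0:(2,1)->(1,1) | p1:(1,3)->(1,2) | p2:(4,3)->(3,3) | p3:(4,0)->(3,0) | p4:(3,4)->(2,4)
Step 3: p0:(1,1)->(1,0)->EXIT | p1:(1,2)->(1,1) | p2:(3,3)->(2,3) | p3:(3,0)->(2,0) | p4:(2,4)->(1,4)
Step 4: p0:escaped | p1:(1,1)->(1,0)->EXIT | p2:(2,3)->(1,3) | p3:(2,0)->(1,0)->EXIT | p4:(1,4)->(1,3)

ESCAPED ESCAPED (1,3) ESCAPED (1,3)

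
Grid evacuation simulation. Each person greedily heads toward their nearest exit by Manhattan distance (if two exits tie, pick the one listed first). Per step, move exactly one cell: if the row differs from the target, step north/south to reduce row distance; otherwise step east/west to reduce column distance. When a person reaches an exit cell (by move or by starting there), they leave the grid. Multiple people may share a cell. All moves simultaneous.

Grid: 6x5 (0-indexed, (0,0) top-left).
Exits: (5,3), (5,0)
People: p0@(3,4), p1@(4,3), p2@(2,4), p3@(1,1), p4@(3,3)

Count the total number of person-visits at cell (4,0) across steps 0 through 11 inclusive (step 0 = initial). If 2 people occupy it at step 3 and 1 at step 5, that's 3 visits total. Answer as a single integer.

Step 0: p0@(3,4) p1@(4,3) p2@(2,4) p3@(1,1) p4@(3,3) -> at (4,0): 0 [-], cum=0
Step 1: p0@(4,4) p1@ESC p2@(3,4) p3@(2,1) p4@(4,3) -> at (4,0): 0 [-], cum=0
Step 2: p0@(5,4) p1@ESC p2@(4,4) p3@(3,1) p4@ESC -> at (4,0): 0 [-], cum=0
Step 3: p0@ESC p1@ESC p2@(5,4) p3@(4,1) p4@ESC -> at (4,0): 0 [-], cum=0
Step 4: p0@ESC p1@ESC p2@ESC p3@(5,1) p4@ESC -> at (4,0): 0 [-], cum=0
Step 5: p0@ESC p1@ESC p2@ESC p3@ESC p4@ESC -> at (4,0): 0 [-], cum=0
Total visits = 0

Answer: 0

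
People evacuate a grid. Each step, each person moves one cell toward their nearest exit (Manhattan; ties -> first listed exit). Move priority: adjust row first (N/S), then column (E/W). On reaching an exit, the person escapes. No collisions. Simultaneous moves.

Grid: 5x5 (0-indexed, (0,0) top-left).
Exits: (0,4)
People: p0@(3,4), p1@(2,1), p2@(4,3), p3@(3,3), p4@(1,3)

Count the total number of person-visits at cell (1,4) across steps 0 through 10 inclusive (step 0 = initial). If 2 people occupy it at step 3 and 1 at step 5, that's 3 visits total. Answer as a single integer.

Step 0: p0@(3,4) p1@(2,1) p2@(4,3) p3@(3,3) p4@(1,3) -> at (1,4): 0 [-], cum=0
Step 1: p0@(2,4) p1@(1,1) p2@(3,3) p3@(2,3) p4@(0,3) -> at (1,4): 0 [-], cum=0
Step 2: p0@(1,4) p1@(0,1) p2@(2,3) p3@(1,3) p4@ESC -> at (1,4): 1 [p0], cum=1
Step 3: p0@ESC p1@(0,2) p2@(1,3) p3@(0,3) p4@ESC -> at (1,4): 0 [-], cum=1
Step 4: p0@ESC p1@(0,3) p2@(0,3) p3@ESC p4@ESC -> at (1,4): 0 [-], cum=1
Step 5: p0@ESC p1@ESC p2@ESC p3@ESC p4@ESC -> at (1,4): 0 [-], cum=1
Total visits = 1

Answer: 1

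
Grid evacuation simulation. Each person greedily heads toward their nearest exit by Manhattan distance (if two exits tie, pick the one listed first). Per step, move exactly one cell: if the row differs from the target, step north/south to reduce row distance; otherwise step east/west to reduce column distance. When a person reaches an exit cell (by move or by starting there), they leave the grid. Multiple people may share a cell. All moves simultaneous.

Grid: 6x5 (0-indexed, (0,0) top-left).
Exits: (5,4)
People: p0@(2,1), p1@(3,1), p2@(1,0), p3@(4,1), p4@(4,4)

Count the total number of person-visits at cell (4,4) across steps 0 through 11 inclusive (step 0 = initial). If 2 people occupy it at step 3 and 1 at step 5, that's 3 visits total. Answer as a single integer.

Step 0: p0@(2,1) p1@(3,1) p2@(1,0) p3@(4,1) p4@(4,4) -> at (4,4): 1 [p4], cum=1
Step 1: p0@(3,1) p1@(4,1) p2@(2,0) p3@(5,1) p4@ESC -> at (4,4): 0 [-], cum=1
Step 2: p0@(4,1) p1@(5,1) p2@(3,0) p3@(5,2) p4@ESC -> at (4,4): 0 [-], cum=1
Step 3: p0@(5,1) p1@(5,2) p2@(4,0) p3@(5,3) p4@ESC -> at (4,4): 0 [-], cum=1
Step 4: p0@(5,2) p1@(5,3) p2@(5,0) p3@ESC p4@ESC -> at (4,4): 0 [-], cum=1
Step 5: p0@(5,3) p1@ESC p2@(5,1) p3@ESC p4@ESC -> at (4,4): 0 [-], cum=1
Step 6: p0@ESC p1@ESC p2@(5,2) p3@ESC p4@ESC -> at (4,4): 0 [-], cum=1
Step 7: p0@ESC p1@ESC p2@(5,3) p3@ESC p4@ESC -> at (4,4): 0 [-], cum=1
Step 8: p0@ESC p1@ESC p2@ESC p3@ESC p4@ESC -> at (4,4): 0 [-], cum=1
Total visits = 1

Answer: 1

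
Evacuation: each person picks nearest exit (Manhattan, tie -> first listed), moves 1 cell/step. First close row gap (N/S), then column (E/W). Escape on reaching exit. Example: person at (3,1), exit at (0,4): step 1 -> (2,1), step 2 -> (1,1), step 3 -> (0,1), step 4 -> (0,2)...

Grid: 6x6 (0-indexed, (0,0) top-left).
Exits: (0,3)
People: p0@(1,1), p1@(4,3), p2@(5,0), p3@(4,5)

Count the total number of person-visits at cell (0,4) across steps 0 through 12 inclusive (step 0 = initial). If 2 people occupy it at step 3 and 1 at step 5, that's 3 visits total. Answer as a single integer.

Step 0: p0@(1,1) p1@(4,3) p2@(5,0) p3@(4,5) -> at (0,4): 0 [-], cum=0
Step 1: p0@(0,1) p1@(3,3) p2@(4,0) p3@(3,5) -> at (0,4): 0 [-], cum=0
Step 2: p0@(0,2) p1@(2,3) p2@(3,0) p3@(2,5) -> at (0,4): 0 [-], cum=0
Step 3: p0@ESC p1@(1,3) p2@(2,0) p3@(1,5) -> at (0,4): 0 [-], cum=0
Step 4: p0@ESC p1@ESC p2@(1,0) p3@(0,5) -> at (0,4): 0 [-], cum=0
Step 5: p0@ESC p1@ESC p2@(0,0) p3@(0,4) -> at (0,4): 1 [p3], cum=1
Step 6: p0@ESC p1@ESC p2@(0,1) p3@ESC -> at (0,4): 0 [-], cum=1
Step 7: p0@ESC p1@ESC p2@(0,2) p3@ESC -> at (0,4): 0 [-], cum=1
Step 8: p0@ESC p1@ESC p2@ESC p3@ESC -> at (0,4): 0 [-], cum=1
Total visits = 1

Answer: 1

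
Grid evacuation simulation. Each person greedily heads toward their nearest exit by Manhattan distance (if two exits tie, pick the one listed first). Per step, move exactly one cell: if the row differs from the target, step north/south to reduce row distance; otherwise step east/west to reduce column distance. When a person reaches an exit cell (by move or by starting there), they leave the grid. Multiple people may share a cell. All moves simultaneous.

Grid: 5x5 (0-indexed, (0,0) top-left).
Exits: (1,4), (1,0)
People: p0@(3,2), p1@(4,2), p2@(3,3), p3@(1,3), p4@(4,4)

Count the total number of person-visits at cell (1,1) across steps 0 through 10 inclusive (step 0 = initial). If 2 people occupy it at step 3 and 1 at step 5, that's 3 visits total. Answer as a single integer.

Step 0: p0@(3,2) p1@(4,2) p2@(3,3) p3@(1,3) p4@(4,4) -> at (1,1): 0 [-], cum=0
Step 1: p0@(2,2) p1@(3,2) p2@(2,3) p3@ESC p4@(3,4) -> at (1,1): 0 [-], cum=0
Step 2: p0@(1,2) p1@(2,2) p2@(1,3) p3@ESC p4@(2,4) -> at (1,1): 0 [-], cum=0
Step 3: p0@(1,3) p1@(1,2) p2@ESC p3@ESC p4@ESC -> at (1,1): 0 [-], cum=0
Step 4: p0@ESC p1@(1,3) p2@ESC p3@ESC p4@ESC -> at (1,1): 0 [-], cum=0
Step 5: p0@ESC p1@ESC p2@ESC p3@ESC p4@ESC -> at (1,1): 0 [-], cum=0
Total visits = 0

Answer: 0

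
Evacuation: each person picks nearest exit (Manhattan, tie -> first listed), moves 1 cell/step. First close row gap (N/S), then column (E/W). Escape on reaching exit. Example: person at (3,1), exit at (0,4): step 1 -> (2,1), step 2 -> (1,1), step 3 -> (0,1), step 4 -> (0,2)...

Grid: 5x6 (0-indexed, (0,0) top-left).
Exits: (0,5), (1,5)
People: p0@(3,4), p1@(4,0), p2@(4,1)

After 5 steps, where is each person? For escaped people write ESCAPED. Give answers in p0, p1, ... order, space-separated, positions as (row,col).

Step 1: p0:(3,4)->(2,4) | p1:(4,0)->(3,0) | p2:(4,1)->(3,1)
Step 2: p0:(2,4)->(1,4) | p1:(3,0)->(2,0) | p2:(3,1)->(2,1)
Step 3: p0:(1,4)->(1,5)->EXIT | p1:(2,0)->(1,0) | p2:(2,1)->(1,1)
Step 4: p0:escaped | p1:(1,0)->(1,1) | p2:(1,1)->(1,2)
Step 5: p0:escaped | p1:(1,1)->(1,2) | p2:(1,2)->(1,3)

ESCAPED (1,2) (1,3)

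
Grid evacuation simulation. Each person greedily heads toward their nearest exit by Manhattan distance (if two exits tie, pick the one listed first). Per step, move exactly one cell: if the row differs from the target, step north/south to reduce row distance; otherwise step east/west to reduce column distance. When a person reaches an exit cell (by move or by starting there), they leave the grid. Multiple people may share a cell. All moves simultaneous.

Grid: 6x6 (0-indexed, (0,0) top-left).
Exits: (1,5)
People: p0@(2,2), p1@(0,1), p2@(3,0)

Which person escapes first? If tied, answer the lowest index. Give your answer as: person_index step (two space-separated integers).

Step 1: p0:(2,2)->(1,2) | p1:(0,1)->(1,1) | p2:(3,0)->(2,0)
Step 2: p0:(1,2)->(1,3) | p1:(1,1)->(1,2) | p2:(2,0)->(1,0)
Step 3: p0:(1,3)->(1,4) | p1:(1,2)->(1,3) | p2:(1,0)->(1,1)
Step 4: p0:(1,4)->(1,5)->EXIT | p1:(1,3)->(1,4) | p2:(1,1)->(1,2)
Step 5: p0:escaped | p1:(1,4)->(1,5)->EXIT | p2:(1,2)->(1,3)
Step 6: p0:escaped | p1:escaped | p2:(1,3)->(1,4)
Step 7: p0:escaped | p1:escaped | p2:(1,4)->(1,5)->EXIT
Exit steps: [4, 5, 7]
First to escape: p0 at step 4

Answer: 0 4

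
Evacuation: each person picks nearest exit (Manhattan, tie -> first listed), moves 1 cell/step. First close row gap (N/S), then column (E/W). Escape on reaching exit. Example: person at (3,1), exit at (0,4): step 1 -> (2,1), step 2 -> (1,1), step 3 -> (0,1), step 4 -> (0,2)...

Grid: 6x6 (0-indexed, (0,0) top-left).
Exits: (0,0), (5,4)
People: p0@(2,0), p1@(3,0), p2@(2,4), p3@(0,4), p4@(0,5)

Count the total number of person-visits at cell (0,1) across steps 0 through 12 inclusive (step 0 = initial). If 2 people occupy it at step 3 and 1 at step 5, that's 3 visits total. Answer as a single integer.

Answer: 2

Derivation:
Step 0: p0@(2,0) p1@(3,0) p2@(2,4) p3@(0,4) p4@(0,5) -> at (0,1): 0 [-], cum=0
Step 1: p0@(1,0) p1@(2,0) p2@(3,4) p3@(0,3) p4@(0,4) -> at (0,1): 0 [-], cum=0
Step 2: p0@ESC p1@(1,0) p2@(4,4) p3@(0,2) p4@(0,3) -> at (0,1): 0 [-], cum=0
Step 3: p0@ESC p1@ESC p2@ESC p3@(0,1) p4@(0,2) -> at (0,1): 1 [p3], cum=1
Step 4: p0@ESC p1@ESC p2@ESC p3@ESC p4@(0,1) -> at (0,1): 1 [p4], cum=2
Step 5: p0@ESC p1@ESC p2@ESC p3@ESC p4@ESC -> at (0,1): 0 [-], cum=2
Total visits = 2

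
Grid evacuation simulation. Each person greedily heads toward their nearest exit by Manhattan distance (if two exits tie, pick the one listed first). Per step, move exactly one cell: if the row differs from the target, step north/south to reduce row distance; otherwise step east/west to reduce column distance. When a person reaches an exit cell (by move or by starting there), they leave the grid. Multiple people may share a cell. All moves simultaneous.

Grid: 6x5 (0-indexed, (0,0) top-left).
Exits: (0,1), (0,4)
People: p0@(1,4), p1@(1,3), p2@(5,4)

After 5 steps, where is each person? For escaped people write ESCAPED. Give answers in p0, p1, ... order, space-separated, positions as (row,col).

Step 1: p0:(1,4)->(0,4)->EXIT | p1:(1,3)->(0,3) | p2:(5,4)->(4,4)
Step 2: p0:escaped | p1:(0,3)->(0,4)->EXIT | p2:(4,4)->(3,4)
Step 3: p0:escaped | p1:escaped | p2:(3,4)->(2,4)
Step 4: p0:escaped | p1:escaped | p2:(2,4)->(1,4)
Step 5: p0:escaped | p1:escaped | p2:(1,4)->(0,4)->EXIT

ESCAPED ESCAPED ESCAPED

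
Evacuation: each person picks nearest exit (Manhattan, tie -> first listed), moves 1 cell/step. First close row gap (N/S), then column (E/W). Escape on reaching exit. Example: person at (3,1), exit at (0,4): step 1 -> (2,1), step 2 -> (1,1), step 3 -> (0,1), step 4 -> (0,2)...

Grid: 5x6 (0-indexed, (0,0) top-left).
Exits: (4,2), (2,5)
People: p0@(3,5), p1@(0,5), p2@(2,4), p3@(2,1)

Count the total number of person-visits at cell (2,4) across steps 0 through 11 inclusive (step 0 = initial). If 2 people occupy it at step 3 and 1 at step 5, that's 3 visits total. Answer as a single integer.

Step 0: p0@(3,5) p1@(0,5) p2@(2,4) p3@(2,1) -> at (2,4): 1 [p2], cum=1
Step 1: p0@ESC p1@(1,5) p2@ESC p3@(3,1) -> at (2,4): 0 [-], cum=1
Step 2: p0@ESC p1@ESC p2@ESC p3@(4,1) -> at (2,4): 0 [-], cum=1
Step 3: p0@ESC p1@ESC p2@ESC p3@ESC -> at (2,4): 0 [-], cum=1
Total visits = 1

Answer: 1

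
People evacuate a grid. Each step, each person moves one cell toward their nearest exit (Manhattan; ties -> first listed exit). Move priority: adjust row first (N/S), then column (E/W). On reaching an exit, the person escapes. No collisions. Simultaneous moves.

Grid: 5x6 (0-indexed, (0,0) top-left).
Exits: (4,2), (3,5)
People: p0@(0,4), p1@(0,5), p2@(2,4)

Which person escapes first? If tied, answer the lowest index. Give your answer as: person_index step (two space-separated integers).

Step 1: p0:(0,4)->(1,4) | p1:(0,5)->(1,5) | p2:(2,4)->(3,4)
Step 2: p0:(1,4)->(2,4) | p1:(1,5)->(2,5) | p2:(3,4)->(3,5)->EXIT
Step 3: p0:(2,4)->(3,4) | p1:(2,5)->(3,5)->EXIT | p2:escaped
Step 4: p0:(3,4)->(3,5)->EXIT | p1:escaped | p2:escaped
Exit steps: [4, 3, 2]
First to escape: p2 at step 2

Answer: 2 2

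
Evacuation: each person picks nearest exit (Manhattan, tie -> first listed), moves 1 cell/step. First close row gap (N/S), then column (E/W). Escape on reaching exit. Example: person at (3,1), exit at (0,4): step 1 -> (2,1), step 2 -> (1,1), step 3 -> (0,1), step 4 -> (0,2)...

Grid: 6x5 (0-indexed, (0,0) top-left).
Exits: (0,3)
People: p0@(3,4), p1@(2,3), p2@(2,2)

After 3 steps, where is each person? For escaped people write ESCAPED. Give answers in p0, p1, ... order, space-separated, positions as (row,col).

Step 1: p0:(3,4)->(2,4) | p1:(2,3)->(1,3) | p2:(2,2)->(1,2)
Step 2: p0:(2,4)->(1,4) | p1:(1,3)->(0,3)->EXIT | p2:(1,2)->(0,2)
Step 3: p0:(1,4)->(0,4) | p1:escaped | p2:(0,2)->(0,3)->EXIT

(0,4) ESCAPED ESCAPED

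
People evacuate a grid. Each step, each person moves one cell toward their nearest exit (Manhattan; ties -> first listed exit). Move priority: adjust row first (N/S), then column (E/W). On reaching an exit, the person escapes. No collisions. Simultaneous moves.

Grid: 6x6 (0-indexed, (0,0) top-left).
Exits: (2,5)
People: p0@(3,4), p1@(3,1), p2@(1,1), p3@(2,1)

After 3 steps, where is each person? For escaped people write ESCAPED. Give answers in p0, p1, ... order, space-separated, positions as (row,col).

Step 1: p0:(3,4)->(2,4) | p1:(3,1)->(2,1) | p2:(1,1)->(2,1) | p3:(2,1)->(2,2)
Step 2: p0:(2,4)->(2,5)->EXIT | p1:(2,1)->(2,2) | p2:(2,1)->(2,2) | p3:(2,2)->(2,3)
Step 3: p0:escaped | p1:(2,2)->(2,3) | p2:(2,2)->(2,3) | p3:(2,3)->(2,4)

ESCAPED (2,3) (2,3) (2,4)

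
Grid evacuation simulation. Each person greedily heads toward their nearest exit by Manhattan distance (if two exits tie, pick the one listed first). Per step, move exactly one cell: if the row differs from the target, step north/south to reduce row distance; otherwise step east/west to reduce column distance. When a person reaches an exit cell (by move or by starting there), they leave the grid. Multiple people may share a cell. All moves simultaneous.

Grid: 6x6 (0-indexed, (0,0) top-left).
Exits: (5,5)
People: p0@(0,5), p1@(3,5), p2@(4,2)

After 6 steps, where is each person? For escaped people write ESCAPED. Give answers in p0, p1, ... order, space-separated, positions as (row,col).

Step 1: p0:(0,5)->(1,5) | p1:(3,5)->(4,5) | p2:(4,2)->(5,2)
Step 2: p0:(1,5)->(2,5) | p1:(4,5)->(5,5)->EXIT | p2:(5,2)->(5,3)
Step 3: p0:(2,5)->(3,5) | p1:escaped | p2:(5,3)->(5,4)
Step 4: p0:(3,5)->(4,5) | p1:escaped | p2:(5,4)->(5,5)->EXIT
Step 5: p0:(4,5)->(5,5)->EXIT | p1:escaped | p2:escaped

ESCAPED ESCAPED ESCAPED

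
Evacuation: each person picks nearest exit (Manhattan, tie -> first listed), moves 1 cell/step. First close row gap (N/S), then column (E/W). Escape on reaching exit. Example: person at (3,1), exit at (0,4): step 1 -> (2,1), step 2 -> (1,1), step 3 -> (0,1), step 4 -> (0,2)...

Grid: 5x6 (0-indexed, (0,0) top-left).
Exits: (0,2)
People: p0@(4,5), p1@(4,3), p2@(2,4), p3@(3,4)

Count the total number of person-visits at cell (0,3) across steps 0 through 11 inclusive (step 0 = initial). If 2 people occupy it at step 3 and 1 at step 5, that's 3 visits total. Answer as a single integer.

Answer: 4

Derivation:
Step 0: p0@(4,5) p1@(4,3) p2@(2,4) p3@(3,4) -> at (0,3): 0 [-], cum=0
Step 1: p0@(3,5) p1@(3,3) p2@(1,4) p3@(2,4) -> at (0,3): 0 [-], cum=0
Step 2: p0@(2,5) p1@(2,3) p2@(0,4) p3@(1,4) -> at (0,3): 0 [-], cum=0
Step 3: p0@(1,5) p1@(1,3) p2@(0,3) p3@(0,4) -> at (0,3): 1 [p2], cum=1
Step 4: p0@(0,5) p1@(0,3) p2@ESC p3@(0,3) -> at (0,3): 2 [p1,p3], cum=3
Step 5: p0@(0,4) p1@ESC p2@ESC p3@ESC -> at (0,3): 0 [-], cum=3
Step 6: p0@(0,3) p1@ESC p2@ESC p3@ESC -> at (0,3): 1 [p0], cum=4
Step 7: p0@ESC p1@ESC p2@ESC p3@ESC -> at (0,3): 0 [-], cum=4
Total visits = 4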